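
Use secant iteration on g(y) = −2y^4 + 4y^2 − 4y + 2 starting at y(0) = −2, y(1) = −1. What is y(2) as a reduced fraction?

−11/7

g(−2) = −6, g(−1) = 8. y(2) = (−1) − 8·((−1) − (−2))/(8 − (−6)) = −11/7.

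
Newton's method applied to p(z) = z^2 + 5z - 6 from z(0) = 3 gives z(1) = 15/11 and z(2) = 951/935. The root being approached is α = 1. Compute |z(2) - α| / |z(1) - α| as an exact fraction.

4/85

z(1) - α = 15/11 - 1 = 4/11, so |z(1) - α| = 4/11.
z(2) - α = 951/935 - 1 = 16/935, so |z(2) - α| = 16/935.
Ratio = (16/935) / (4/11) = 4/85.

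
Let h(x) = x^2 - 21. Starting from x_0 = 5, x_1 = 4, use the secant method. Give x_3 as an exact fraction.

353/77

h(5) = 4, h(4) = -5. x_2 = 4 - (-5)·(4 - 5)/((-5) - 4) = 41/9.
h(4) = -5, h(41/9) = -20/81. x_3 = (41/9) - (-20/81)·((41/9) - 4)/((-20/81) - (-5)) = 353/77.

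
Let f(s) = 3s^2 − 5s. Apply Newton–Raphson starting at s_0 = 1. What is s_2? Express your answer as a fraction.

f'(s) = 6s − 5.
f(1) = −2, f'(1) = 1, so s_1 = 1 − (−2)/1 = 3.
f(3) = 12, f'(3) = 13, so s_2 = 3 − 12/13 = 27/13.

27/13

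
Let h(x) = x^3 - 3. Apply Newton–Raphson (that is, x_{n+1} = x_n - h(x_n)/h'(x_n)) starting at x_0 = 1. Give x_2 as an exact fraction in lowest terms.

h'(x) = 3x^2.
h(1) = -2, h'(1) = 3, so x_1 = 1 - (-2)/3 = 5/3.
h(5/3) = 44/27, h'(5/3) = 25/3, so x_2 = (5/3) - (44/27)/(25/3) = 331/225.

331/225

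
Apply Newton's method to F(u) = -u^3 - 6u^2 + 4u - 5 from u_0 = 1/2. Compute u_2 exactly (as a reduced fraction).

-105/18623

F'(u) = -3u^2 - 12u + 4.
F(1/2) = -37/8, F'(1/2) = -11/4, so u_1 = (1/2) - (-37/8)/(-11/4) = -13/11.
F(-13/11) = -21904/1331, F'(-13/11) = 1693/121, so u_2 = (-13/11) - (-21904/1331)/(1693/121) = -105/18623.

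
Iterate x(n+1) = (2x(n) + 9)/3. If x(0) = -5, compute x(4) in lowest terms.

505/81

x(1) = (2·(-5) + 9)/3 = -1/3.
x(2) = (2·(-1/3) + 9)/3 = 25/9.
x(3) = (2·(25/9) + 9)/3 = 131/27.
x(4) = (2·(131/27) + 9)/3 = 505/81.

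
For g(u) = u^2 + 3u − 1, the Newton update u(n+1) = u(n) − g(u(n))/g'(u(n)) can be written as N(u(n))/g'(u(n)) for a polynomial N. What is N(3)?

g'(u) = 2u + 3.
N(u) = u·g'(u) − g(u) = u·(2u + 3) − (u^2 + 3u − 1) = u^2 + 1.
N(3) = 10.

10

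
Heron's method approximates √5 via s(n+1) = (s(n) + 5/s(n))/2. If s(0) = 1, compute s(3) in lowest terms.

47/21

s(1) = (1 + 5/1)/2 = 3.
s(2) = (3 + 5/3)/2 = 7/3.
s(3) = (7/3 + 5/(7/3))/2 = 47/21.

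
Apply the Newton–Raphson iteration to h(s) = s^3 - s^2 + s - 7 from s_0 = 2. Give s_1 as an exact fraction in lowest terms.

h'(s) = 3s^2 - 2s + 1.
h(2) = -1, h'(2) = 9, so s_1 = 2 - (-1)/9 = 19/9.

19/9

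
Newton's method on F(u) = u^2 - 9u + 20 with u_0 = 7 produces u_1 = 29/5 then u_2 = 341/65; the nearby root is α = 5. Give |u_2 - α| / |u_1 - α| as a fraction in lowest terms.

u_1 - α = 29/5 - 5 = 4/5, so |u_1 - α| = 4/5.
u_2 - α = 341/65 - 5 = 16/65, so |u_2 - α| = 16/65.
Ratio = (16/65) / (4/5) = 4/13.

4/13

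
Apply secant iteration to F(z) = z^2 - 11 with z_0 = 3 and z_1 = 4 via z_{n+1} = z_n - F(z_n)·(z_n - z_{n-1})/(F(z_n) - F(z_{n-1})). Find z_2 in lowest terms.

F(3) = -2, F(4) = 5. z_2 = 4 - 5·(4 - 3)/(5 - (-2)) = 23/7.

23/7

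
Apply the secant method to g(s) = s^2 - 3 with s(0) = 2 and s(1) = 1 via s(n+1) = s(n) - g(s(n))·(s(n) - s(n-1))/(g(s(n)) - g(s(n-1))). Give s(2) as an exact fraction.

g(2) = 1, g(1) = -2. s(2) = 1 - (-2)·(1 - 2)/((-2) - 1) = 5/3.

5/3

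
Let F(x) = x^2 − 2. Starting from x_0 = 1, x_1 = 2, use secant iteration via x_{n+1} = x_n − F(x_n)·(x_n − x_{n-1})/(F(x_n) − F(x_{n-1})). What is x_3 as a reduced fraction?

7/5

F(1) = −1, F(2) = 2. x_2 = 2 − 2·(2 − 1)/(2 − (−1)) = 4/3.
F(2) = 2, F(4/3) = −2/9. x_3 = (4/3) − (−2/9)·((4/3) − 2)/((−2/9) − 2) = 7/5.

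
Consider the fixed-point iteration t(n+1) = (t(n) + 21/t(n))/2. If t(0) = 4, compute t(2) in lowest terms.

t(1) = (4 + 21/4)/2 = 37/8.
t(2) = (37/8 + 21/(37/8))/2 = 2713/592.

2713/592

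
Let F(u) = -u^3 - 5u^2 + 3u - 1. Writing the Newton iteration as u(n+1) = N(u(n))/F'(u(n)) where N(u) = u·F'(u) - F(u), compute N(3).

F'(u) = -3u^2 - 10u + 3.
N(u) = u·F'(u) - F(u) = u·(-3u^2 - 10u + 3) - (-u^3 - 5u^2 + 3u - 1) = -2u^3 - 5u^2 + 1.
N(3) = -98.

-98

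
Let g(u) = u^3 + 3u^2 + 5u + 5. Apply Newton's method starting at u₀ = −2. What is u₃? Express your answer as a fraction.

−287411/162295

g'(u) = 3u^2 + 6u + 5.
g(−2) = −1, g'(−2) = 5, so u₁ = (−2) − (−1)/5 = −9/5.
g(−9/5) = −14/125, g'(−9/5) = 98/25, so u₂ = (−9/5) − (−14/125)/(98/25) = −62/35.
g(−62/35) = −83/42875, g'(−62/35) = 4637/1225, so u₃ = (−62/35) − (−83/42875)/(4637/1225) = −287411/162295.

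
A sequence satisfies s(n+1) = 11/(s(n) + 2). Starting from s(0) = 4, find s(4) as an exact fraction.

1232/477

s(1) = 11/(4 + 2) = 11/6.
s(2) = 11/(11/6 + 2) = 66/23.
s(3) = 11/(66/23 + 2) = 253/112.
s(4) = 11/(253/112 + 2) = 1232/477.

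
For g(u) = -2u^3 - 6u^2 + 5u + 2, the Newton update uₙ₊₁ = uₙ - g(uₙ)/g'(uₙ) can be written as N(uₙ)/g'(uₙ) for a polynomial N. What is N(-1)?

g'(u) = -6u^2 - 12u + 5.
N(u) = u·g'(u) - g(u) = u·(-6u^2 - 12u + 5) - (-2u^3 - 6u^2 + 5u + 2) = -4u^3 - 6u^2 - 2.
N(-1) = -4.

-4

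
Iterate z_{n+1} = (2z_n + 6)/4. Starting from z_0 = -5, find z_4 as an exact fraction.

5/2

z_1 = (2·(-5) + 6)/4 = -1.
z_2 = (2·(-1) + 6)/4 = 1.
z_3 = (2·1 + 6)/4 = 2.
z_4 = (2·2 + 6)/4 = 5/2.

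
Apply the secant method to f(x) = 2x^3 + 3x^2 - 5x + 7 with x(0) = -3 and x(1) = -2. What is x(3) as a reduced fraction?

-3409/1178

f(-3) = -5, f(-2) = 13. x(2) = (-2) - 13·((-2) - (-3))/(13 - (-5)) = -49/18.
f(-2) = 13, f(-49/18) = 1820/729. x(3) = (-49/18) - (1820/729)·((-49/18) - (-2))/((1820/729) - 13) = -3409/1178.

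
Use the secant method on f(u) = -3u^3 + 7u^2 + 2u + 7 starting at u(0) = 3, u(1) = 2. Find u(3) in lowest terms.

f(3) = -5, f(2) = 15. u(2) = 2 - 15·(2 - 3)/(15 - (-5)) = 11/4.
f(2) = 15, f(11/4) = 195/64. u(3) = (11/4) - (195/64)·((11/4) - 2)/((195/64) - 15) = 50/17.

50/17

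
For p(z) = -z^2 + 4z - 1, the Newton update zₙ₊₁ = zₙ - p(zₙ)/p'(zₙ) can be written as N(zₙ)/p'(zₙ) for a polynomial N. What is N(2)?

-3

p'(z) = -2z + 4.
N(z) = z·p'(z) - p(z) = z·(-2z + 4) - (-z^2 + 4z - 1) = -z^2 + 1.
N(2) = -3.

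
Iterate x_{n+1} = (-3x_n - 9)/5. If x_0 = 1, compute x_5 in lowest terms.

-4032/3125

x_1 = (-3·1 - 9)/5 = -12/5.
x_2 = (-3·(-12/5) - 9)/5 = -9/25.
x_3 = (-3·(-9/25) - 9)/5 = -198/125.
x_4 = (-3·(-198/125) - 9)/5 = -531/625.
x_5 = (-3·(-531/625) - 9)/5 = -4032/3125.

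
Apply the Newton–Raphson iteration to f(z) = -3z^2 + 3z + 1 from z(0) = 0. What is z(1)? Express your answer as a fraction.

-1/3

f'(z) = -6z + 3.
f(0) = 1, f'(0) = 3, so z(1) = 0 - 1/3 = -1/3.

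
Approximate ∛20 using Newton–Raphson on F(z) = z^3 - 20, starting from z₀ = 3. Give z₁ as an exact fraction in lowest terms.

74/27

F'(z) = 3z^2.
F(3) = 7, F'(3) = 27, so z₁ = 3 - 7/27 = 74/27.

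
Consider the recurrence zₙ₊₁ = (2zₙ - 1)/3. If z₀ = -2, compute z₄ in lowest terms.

z₁ = (2·(-2) - 1)/3 = -5/3.
z₂ = (2·(-5/3) - 1)/3 = -13/9.
z₃ = (2·(-13/9) - 1)/3 = -35/27.
z₄ = (2·(-35/27) - 1)/3 = -97/81.

-97/81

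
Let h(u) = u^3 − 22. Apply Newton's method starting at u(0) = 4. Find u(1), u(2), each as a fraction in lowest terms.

u(1) = 25/8, u(2) = 21257/7500

h'(u) = 3u^2.
h(4) = 42, h'(4) = 48, so u(1) = 4 − 42/48 = 25/8.
h(25/8) = 4361/512, h'(25/8) = 1875/64, so u(2) = (25/8) − (4361/512)/(1875/64) = 21257/7500.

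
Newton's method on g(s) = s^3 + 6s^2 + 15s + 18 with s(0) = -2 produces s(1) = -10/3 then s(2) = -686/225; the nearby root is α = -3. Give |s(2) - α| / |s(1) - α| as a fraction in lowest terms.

11/75

s(1) - α = -10/3 - (-3) = -10/3 + 3 = -1/3, so |s(1) - α| = 1/3.
s(2) - α = -686/225 - (-3) = -686/225 + 3 = -11/225, so |s(2) - α| = 11/225.
Ratio = (11/225) / (1/3) = 11/75.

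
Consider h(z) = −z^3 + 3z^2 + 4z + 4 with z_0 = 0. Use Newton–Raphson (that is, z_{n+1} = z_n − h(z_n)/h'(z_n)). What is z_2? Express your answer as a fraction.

h'(z) = −3z^2 + 6z + 4.
h(0) = 4, h'(0) = 4, so z_1 = 0 − 4/4 = −1.
h(−1) = 4, h'(−1) = −5, so z_2 = (−1) − 4/(−5) = −1/5.

−1/5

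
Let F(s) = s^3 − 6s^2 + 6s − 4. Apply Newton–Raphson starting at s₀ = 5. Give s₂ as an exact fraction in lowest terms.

461978/93303

F'(s) = 3s^2 − 12s + 6.
F(5) = 1, F'(5) = 21, so s₁ = 5 − 1/21 = 104/21.
F(104/21) = 188/9261, F'(104/21) = 2962/147, so s₂ = (104/21) − (188/9261)/(2962/147) = 461978/93303.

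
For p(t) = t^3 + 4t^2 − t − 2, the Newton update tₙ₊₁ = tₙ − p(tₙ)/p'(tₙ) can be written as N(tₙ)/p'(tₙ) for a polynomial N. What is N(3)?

p'(t) = 3t^2 + 8t − 1.
N(t) = t·p'(t) − p(t) = t·(3t^2 + 8t − 1) − (t^3 + 4t^2 − t − 2) = 2t^3 + 4t^2 + 2.
N(3) = 92.

92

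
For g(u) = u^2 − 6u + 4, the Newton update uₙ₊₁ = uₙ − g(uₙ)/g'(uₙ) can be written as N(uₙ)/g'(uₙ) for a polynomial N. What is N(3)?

g'(u) = 2u − 6.
N(u) = u·g'(u) − g(u) = u·(2u − 6) − (u^2 − 6u + 4) = u^2 − 4.
N(3) = 5.

5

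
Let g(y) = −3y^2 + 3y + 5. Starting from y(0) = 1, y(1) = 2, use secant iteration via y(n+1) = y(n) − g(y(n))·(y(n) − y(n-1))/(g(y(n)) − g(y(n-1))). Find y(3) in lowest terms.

32/17

g(1) = 5, g(2) = −1. y(2) = 2 − (−1)·(2 − 1)/((−1) − 5) = 11/6.
g(2) = −1, g(11/6) = 5/12. y(3) = (11/6) − (5/12)·((11/6) − 2)/((5/12) − (−1)) = 32/17.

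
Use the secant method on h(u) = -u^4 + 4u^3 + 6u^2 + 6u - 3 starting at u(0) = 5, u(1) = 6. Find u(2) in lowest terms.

h(5) = 52, h(6) = -183. u(2) = 6 - (-183)·(6 - 5)/((-183) - 52) = 1227/235.

1227/235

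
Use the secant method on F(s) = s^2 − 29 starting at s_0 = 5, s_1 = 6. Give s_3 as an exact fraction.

F(5) = −4, F(6) = 7. s_2 = 6 − 7·(6 − 5)/(7 − (−4)) = 59/11.
F(6) = 7, F(59/11) = −28/121. s_3 = (59/11) − (−28/121)·((59/11) − 6)/((−28/121) − 7) = 673/125.

673/125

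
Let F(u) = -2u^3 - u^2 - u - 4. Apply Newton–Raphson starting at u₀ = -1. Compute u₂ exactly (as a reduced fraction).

-1627/1245

F'(u) = -6u^2 - 2u - 1.
F(-1) = -2, F'(-1) = -5, so u₁ = (-1) - (-2)/(-5) = -7/5.
F(-7/5) = 116/125, F'(-7/5) = -249/25, so u₂ = (-7/5) - (116/125)/(-249/25) = -1627/1245.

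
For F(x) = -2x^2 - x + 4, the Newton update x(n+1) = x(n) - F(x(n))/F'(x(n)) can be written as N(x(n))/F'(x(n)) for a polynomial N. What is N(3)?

-22

F'(x) = -4x - 1.
N(x) = x·F'(x) - F(x) = x·(-4x - 1) - (-2x^2 - x + 4) = -2x^2 - 4.
N(3) = -22.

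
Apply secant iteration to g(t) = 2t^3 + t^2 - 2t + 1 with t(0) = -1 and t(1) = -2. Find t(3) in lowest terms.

g(-1) = 2, g(-2) = -7. t(2) = (-2) - (-7)·((-2) - (-1))/((-7) - 2) = -11/9.
g(-2) = -7, g(-11/9) = 938/729. t(3) = (-11/9) - (938/729)·((-11/9) - (-2))/((938/729) - (-7)) = -1159/863.

-1159/863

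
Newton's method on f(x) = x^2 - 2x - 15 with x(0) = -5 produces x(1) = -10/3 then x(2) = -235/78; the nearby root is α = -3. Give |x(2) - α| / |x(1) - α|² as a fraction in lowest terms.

3/26

x(1) - α = -10/3 - (-3) = -10/3 + 3 = -1/3, so |x(1) - α| = 1/3.
x(2) - α = -235/78 - (-3) = -235/78 + 3 = -1/78, so |x(2) - α| = 1/78.
|x(1) - α|² = 1/9.
Ratio = (1/78) / (1/9) = 3/26.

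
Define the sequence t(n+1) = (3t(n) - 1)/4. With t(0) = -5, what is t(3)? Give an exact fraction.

t(1) = (3·(-5) - 1)/4 = -4.
t(2) = (3·(-4) - 1)/4 = -13/4.
t(3) = (3·(-13/4) - 1)/4 = -43/16.

-43/16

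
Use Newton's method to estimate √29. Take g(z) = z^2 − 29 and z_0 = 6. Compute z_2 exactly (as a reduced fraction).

8401/1560

g'(z) = 2z.
g(6) = 7, g'(6) = 12, so z_1 = 6 − 7/12 = 65/12.
g(65/12) = 49/144, g'(65/12) = 65/6, so z_2 = (65/12) − (49/144)/(65/6) = 8401/1560.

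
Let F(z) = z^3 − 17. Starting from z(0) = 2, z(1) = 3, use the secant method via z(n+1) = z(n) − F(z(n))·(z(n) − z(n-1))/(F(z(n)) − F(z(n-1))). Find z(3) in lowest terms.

F(2) = −9, F(3) = 10. z(2) = 3 − 10·(3 − 2)/(10 − (−9)) = 47/19.
F(3) = 10, F(47/19) = −12780/6859. z(3) = (47/19) − (−12780/6859)·((47/19) − 3)/((−12780/6859) − 10) = 20801/8137.

20801/8137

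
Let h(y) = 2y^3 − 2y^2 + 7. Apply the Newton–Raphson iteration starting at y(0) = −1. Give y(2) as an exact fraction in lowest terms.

−4792/3835

h'(y) = 6y^2 − 4y.
h(−1) = 3, h'(−1) = 10, so y(1) = (−1) − 3/10 = −13/10.
h(−13/10) = −387/500, h'(−13/10) = 767/50, so y(2) = (−13/10) − (−387/500)/(767/50) = −4792/3835.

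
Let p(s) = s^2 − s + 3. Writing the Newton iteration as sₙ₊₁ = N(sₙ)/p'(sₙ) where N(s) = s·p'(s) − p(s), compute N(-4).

13

p'(s) = 2s − 1.
N(s) = s·p'(s) − p(s) = s·(2s − 1) − (s^2 − s + 3) = s^2 − 3.
N(-4) = 13.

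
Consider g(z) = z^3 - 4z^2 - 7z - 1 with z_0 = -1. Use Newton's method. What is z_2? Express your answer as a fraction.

-293/246

g'(z) = 3z^2 - 8z - 7.
g(-1) = 1, g'(-1) = 4, so z_1 = (-1) - 1/4 = -5/4.
g(-5/4) = -29/64, g'(-5/4) = 123/16, so z_2 = (-5/4) - (-29/64)/(123/16) = -293/246.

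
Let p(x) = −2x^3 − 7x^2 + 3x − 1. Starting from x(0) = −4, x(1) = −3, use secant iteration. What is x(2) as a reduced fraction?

−85/22

p(−4) = 3, p(−3) = −19. x(2) = (−3) − (−19)·((−3) − (−4))/((−19) − 3) = −85/22.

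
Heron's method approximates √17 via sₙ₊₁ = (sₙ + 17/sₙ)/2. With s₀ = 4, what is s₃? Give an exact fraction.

9478657/2298912

s₁ = (4 + 17/4)/2 = 33/8.
s₂ = (33/8 + 17/(33/8))/2 = 2177/528.
s₃ = (2177/528 + 17/(2177/528))/2 = 9478657/2298912.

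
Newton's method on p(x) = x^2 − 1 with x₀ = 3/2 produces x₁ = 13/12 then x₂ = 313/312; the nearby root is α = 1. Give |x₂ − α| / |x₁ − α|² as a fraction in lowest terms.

x₁ − α = 13/12 − 1 = 1/12, so |x₁ − α| = 1/12.
x₂ − α = 313/312 − 1 = 1/312, so |x₂ − α| = 1/312.
|x₁ − α|² = 1/144.
Ratio = (1/312) / (1/144) = 6/13.

6/13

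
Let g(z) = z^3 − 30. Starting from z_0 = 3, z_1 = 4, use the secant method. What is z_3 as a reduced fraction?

80271/25886

g(3) = −3, g(4) = 34. z_2 = 4 − 34·(4 − 3)/(34 − (−3)) = 114/37.
g(4) = 34, g(114/37) = −38046/50653. z_3 = (114/37) − (−38046/50653)·((114/37) − 4)/((−38046/50653) − 34) = 80271/25886.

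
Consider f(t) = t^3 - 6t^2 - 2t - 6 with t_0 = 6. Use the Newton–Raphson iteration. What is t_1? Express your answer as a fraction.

111/17

f'(t) = 3t^2 - 12t - 2.
f(6) = -18, f'(6) = 34, so t_1 = 6 - (-18)/34 = 111/17.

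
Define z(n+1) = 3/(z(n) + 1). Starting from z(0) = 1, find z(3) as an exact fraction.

15/11

z(1) = 3/(1 + 1) = 3/2.
z(2) = 3/(3/2 + 1) = 6/5.
z(3) = 3/(6/5 + 1) = 15/11.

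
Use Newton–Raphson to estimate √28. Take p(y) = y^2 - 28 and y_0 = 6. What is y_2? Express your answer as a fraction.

p'(y) = 2y.
p(6) = 8, p'(6) = 12, so y_1 = 6 - 8/12 = 16/3.
p(16/3) = 4/9, p'(16/3) = 32/3, so y_2 = (16/3) - (4/9)/(32/3) = 127/24.

127/24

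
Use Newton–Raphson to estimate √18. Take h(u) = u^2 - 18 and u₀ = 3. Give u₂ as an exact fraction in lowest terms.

17/4

h'(u) = 2u.
h(3) = -9, h'(3) = 6, so u₁ = 3 - (-9)/6 = 9/2.
h(9/2) = 9/4, h'(9/2) = 9, so u₂ = (9/2) - (9/4)/9 = 17/4.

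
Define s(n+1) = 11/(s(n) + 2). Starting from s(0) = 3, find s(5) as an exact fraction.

4675/1917

s(1) = 11/(3 + 2) = 11/5.
s(2) = 11/(11/5 + 2) = 55/21.
s(3) = 11/(55/21 + 2) = 231/97.
s(4) = 11/(231/97 + 2) = 1067/425.
s(5) = 11/(1067/425 + 2) = 4675/1917.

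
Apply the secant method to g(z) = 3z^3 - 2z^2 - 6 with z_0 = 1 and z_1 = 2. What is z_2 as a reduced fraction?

4/3

g(1) = -5, g(2) = 10. z_2 = 2 - 10·(2 - 1)/(10 - (-5)) = 4/3.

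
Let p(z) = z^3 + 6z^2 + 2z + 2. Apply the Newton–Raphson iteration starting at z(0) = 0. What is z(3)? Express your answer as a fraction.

267/203

p'(z) = 3z^2 + 12z + 2.
p(0) = 2, p'(0) = 2, so z(1) = 0 − 2/2 = −1.
p(−1) = 5, p'(−1) = −7, so z(2) = (−1) − 5/(−7) = −2/7.
p(−2/7) = 650/343, p'(−2/7) = −58/49, so z(3) = (−2/7) − (650/343)/(−58/49) = 267/203.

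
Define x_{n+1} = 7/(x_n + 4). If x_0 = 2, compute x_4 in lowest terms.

1162/881

x_1 = 7/(2 + 4) = 7/6.
x_2 = 7/(7/6 + 4) = 42/31.
x_3 = 7/(42/31 + 4) = 217/166.
x_4 = 7/(217/166 + 4) = 1162/881.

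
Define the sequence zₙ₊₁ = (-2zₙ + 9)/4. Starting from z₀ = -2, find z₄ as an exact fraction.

z₁ = (-2·(-2) + 9)/4 = 13/4.
z₂ = (-2·(13/4) + 9)/4 = 5/8.
z₃ = (-2·(5/8) + 9)/4 = 31/16.
z₄ = (-2·(31/16) + 9)/4 = 41/32.

41/32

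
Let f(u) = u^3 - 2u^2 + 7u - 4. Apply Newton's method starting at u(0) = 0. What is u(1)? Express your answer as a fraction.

4/7

f'(u) = 3u^2 - 4u + 7.
f(0) = -4, f'(0) = 7, so u(1) = 0 - (-4)/7 = 4/7.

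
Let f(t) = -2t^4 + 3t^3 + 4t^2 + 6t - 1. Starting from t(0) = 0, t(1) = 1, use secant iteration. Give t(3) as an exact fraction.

389/3051

f(0) = -1, f(1) = 10. t(2) = 1 - 10·(1 - 0)/(10 - (-1)) = 1/11.
f(1) = 10, f(1/11) = -6140/14641. t(3) = (1/11) - (-6140/14641)·((1/11) - 1)/((-6140/14641) - 10) = 389/3051.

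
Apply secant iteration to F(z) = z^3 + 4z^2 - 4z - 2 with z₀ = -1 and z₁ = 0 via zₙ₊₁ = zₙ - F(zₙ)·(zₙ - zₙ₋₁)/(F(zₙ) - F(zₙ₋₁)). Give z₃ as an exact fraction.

F(-1) = 5, F(0) = -2. z₂ = 0 - (-2)·(0 - (-1))/((-2) - 5) = -2/7.
F(0) = -2, F(-2/7) = -190/343. z₃ = (-2/7) - (-190/343)·((-2/7) - 0)/((-190/343) - (-2)) = -49/124.

-49/124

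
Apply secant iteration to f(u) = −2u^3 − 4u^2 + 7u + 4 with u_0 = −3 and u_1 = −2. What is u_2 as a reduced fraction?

f(−3) = 1, f(−2) = −10. u_2 = (−2) − (−10)·((−2) − (−3))/((−10) − 1) = −32/11.

−32/11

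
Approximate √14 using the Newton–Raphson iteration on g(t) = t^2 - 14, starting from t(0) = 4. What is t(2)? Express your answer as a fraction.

449/120

g'(t) = 2t.
g(4) = 2, g'(4) = 8, so t(1) = 4 - 2/8 = 15/4.
g(15/4) = 1/16, g'(15/4) = 15/2, so t(2) = (15/4) - (1/16)/(15/2) = 449/120.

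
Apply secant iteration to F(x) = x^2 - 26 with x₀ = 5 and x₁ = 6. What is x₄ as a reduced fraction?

34862/6837

F(5) = -1, F(6) = 10. x₂ = 6 - 10·(6 - 5)/(10 - (-1)) = 56/11.
F(6) = 10, F(56/11) = -10/121. x₃ = (56/11) - (-10/121)·((56/11) - 6)/((-10/121) - 10) = 311/61.
F(56/11) = -10/121, F(311/61) = -25/3721. x₄ = (311/61) - (-25/3721)·((311/61) - (56/11))/((-25/3721) - (-10/121)) = 34862/6837.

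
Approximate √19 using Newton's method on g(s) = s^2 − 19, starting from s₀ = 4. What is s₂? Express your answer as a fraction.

g'(s) = 2s.
g(4) = −3, g'(4) = 8, so s₁ = 4 − (−3)/8 = 35/8.
g(35/8) = 9/64, g'(35/8) = 35/4, so s₂ = (35/8) − (9/64)/(35/4) = 2441/560.

2441/560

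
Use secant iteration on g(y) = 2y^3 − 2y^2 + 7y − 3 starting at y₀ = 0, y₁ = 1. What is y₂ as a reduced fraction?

3/7

g(0) = −3, g(1) = 4. y₂ = 1 − 4·(1 − 0)/(4 − (−3)) = 3/7.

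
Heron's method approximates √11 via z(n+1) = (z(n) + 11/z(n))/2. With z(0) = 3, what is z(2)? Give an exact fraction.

z(1) = (3 + 11/3)/2 = 10/3.
z(2) = (10/3 + 11/(10/3))/2 = 199/60.

199/60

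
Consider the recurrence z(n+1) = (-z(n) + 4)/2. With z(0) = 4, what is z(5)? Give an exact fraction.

z(1) = (-4 + 4)/2 = 0.
z(2) = (-0 + 4)/2 = 2.
z(3) = (-2 + 4)/2 = 1.
z(4) = (-1 + 4)/2 = 3/2.
z(5) = (-(3/2) + 4)/2 = 5/4.

5/4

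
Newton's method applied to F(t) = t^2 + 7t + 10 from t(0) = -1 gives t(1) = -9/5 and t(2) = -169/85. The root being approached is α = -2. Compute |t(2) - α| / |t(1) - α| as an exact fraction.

1/17

t(1) - α = -9/5 - (-2) = -9/5 + 2 = 1/5, so |t(1) - α| = 1/5.
t(2) - α = -169/85 - (-2) = -169/85 + 2 = 1/85, so |t(2) - α| = 1/85.
Ratio = (1/85) / (1/5) = 1/17.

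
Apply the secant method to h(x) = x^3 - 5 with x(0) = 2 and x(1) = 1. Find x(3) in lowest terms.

443/247

h(2) = 3, h(1) = -4. x(2) = 1 - (-4)·(1 - 2)/((-4) - 3) = 11/7.
h(1) = -4, h(11/7) = -384/343. x(3) = (11/7) - (-384/343)·((11/7) - 1)/((-384/343) - (-4)) = 443/247.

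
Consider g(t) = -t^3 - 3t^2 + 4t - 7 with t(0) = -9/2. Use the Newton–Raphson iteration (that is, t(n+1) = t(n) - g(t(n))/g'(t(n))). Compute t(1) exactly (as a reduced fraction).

-514/119

g'(t) = -3t^2 - 6t + 4.
g(-9/2) = 43/8, g'(-9/2) = -119/4, so t(1) = (-9/2) - (43/8)/(-119/4) = -514/119.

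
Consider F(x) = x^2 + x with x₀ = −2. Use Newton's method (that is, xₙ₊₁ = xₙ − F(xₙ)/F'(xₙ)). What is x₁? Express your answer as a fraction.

−4/3

F'(x) = 2x + 1.
F(−2) = 2, F'(−2) = −3, so x₁ = (−2) − 2/(−3) = −4/3.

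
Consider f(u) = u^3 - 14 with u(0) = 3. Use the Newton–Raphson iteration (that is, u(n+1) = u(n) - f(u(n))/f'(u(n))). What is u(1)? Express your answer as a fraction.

68/27

f'(u) = 3u^2.
f(3) = 13, f'(3) = 27, so u(1) = 3 - 13/27 = 68/27.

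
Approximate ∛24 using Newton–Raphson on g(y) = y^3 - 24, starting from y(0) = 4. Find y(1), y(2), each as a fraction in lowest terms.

g'(y) = 3y^2.
g(4) = 40, g'(4) = 48, so y(1) = 4 - 40/48 = 19/6.
g(19/6) = 1675/216, g'(19/6) = 361/12, so y(2) = (19/6) - (1675/216)/(361/12) = 9451/3249.

y(1) = 19/6, y(2) = 9451/3249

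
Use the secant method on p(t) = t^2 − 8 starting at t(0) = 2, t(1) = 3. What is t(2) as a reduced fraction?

p(2) = −4, p(3) = 1. t(2) = 3 − 1·(3 − 2)/(1 − (−4)) = 14/5.

14/5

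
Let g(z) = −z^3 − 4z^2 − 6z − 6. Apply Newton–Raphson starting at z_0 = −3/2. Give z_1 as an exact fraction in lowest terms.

g'(z) = −3z^2 − 8z − 6.
g(−3/2) = −21/8, g'(−3/2) = −3/4, so z_1 = (−3/2) − (−21/8)/(−3/4) = −5.

−5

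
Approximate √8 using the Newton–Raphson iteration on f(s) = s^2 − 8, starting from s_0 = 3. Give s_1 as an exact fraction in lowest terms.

17/6

f'(s) = 2s.
f(3) = 1, f'(3) = 6, so s_1 = 3 − 1/6 = 17/6.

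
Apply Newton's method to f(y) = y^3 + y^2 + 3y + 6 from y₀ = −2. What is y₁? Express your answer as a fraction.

−18/11

f'(y) = 3y^2 + 2y + 3.
f(−2) = −4, f'(−2) = 11, so y₁ = (−2) − (−4)/11 = −18/11.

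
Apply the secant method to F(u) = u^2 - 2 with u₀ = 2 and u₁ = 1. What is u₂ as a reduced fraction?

4/3

F(2) = 2, F(1) = -1. u₂ = 1 - (-1)·(1 - 2)/((-1) - 2) = 4/3.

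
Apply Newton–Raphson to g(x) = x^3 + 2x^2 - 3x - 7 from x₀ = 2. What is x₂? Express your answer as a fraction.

126647/70108

g'(x) = 3x^2 + 4x - 3.
g(2) = 3, g'(2) = 17, so x₁ = 2 - 3/17 = 31/17.
g(31/17) = 1197/4913, g'(31/17) = 4124/289, so x₂ = (31/17) - (1197/4913)/(4124/289) = 126647/70108.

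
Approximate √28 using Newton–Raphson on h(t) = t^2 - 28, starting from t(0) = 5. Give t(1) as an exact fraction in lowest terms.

h'(t) = 2t.
h(5) = -3, h'(5) = 10, so t(1) = 5 - (-3)/10 = 53/10.

53/10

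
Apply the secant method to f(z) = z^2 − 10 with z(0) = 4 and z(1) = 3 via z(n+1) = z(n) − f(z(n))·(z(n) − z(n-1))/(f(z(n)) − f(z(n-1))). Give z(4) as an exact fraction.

3001/949

f(4) = 6, f(3) = −1. z(2) = 3 − (−1)·(3 − 4)/((−1) − 6) = 22/7.
f(3) = −1, f(22/7) = −6/49. z(3) = (22/7) − (−6/49)·((22/7) − 3)/((−6/49) − (−1)) = 136/43.
f(22/7) = −6/49, f(136/43) = 6/1849. z(4) = (136/43) − (6/1849)·((136/43) − (22/7))/((6/1849) − (−6/49)) = 3001/949.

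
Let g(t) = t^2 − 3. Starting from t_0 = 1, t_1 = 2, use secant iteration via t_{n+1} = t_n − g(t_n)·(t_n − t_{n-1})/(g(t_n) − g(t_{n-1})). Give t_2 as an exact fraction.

5/3

g(1) = −2, g(2) = 1. t_2 = 2 − 1·(2 − 1)/(1 − (−2)) = 5/3.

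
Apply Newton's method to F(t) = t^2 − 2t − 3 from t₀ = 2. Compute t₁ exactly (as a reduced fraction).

F'(t) = 2t − 2.
F(2) = −3, F'(2) = 2, so t₁ = 2 − (−3)/2 = 7/2.

7/2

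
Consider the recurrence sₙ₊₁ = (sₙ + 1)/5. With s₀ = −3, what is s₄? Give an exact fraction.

153/625

s₁ = ((−3) + 1)/5 = −2/5.
s₂ = ((−2/5) + 1)/5 = 3/25.
s₃ = ((3/25) + 1)/5 = 28/125.
s₄ = ((28/125) + 1)/5 = 153/625.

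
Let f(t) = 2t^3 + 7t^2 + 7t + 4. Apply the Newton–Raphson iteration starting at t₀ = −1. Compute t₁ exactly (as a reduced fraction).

f'(t) = 6t^2 + 14t + 7.
f(−1) = 2, f'(−1) = −1, so t₁ = (−1) − 2/(−1) = 1.

1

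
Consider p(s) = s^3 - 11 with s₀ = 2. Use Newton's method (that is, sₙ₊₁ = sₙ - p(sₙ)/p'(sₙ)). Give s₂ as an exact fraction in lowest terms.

p'(s) = 3s^2.
p(2) = -3, p'(2) = 12, so s₁ = 2 - (-3)/12 = 9/4.
p(9/4) = 25/64, p'(9/4) = 243/16, so s₂ = (9/4) - (25/64)/(243/16) = 1081/486.

1081/486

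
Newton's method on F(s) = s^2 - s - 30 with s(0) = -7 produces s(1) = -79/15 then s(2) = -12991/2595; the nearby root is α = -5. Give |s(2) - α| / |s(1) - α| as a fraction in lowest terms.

s(1) - α = -79/15 - (-5) = -79/15 + 5 = -4/15, so |s(1) - α| = 4/15.
s(2) - α = -12991/2595 - (-5) = -12991/2595 + 5 = -16/2595, so |s(2) - α| = 16/2595.
Ratio = (16/2595) / (4/15) = 4/173.

4/173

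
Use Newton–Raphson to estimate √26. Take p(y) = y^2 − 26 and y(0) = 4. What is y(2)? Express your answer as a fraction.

857/168

p'(y) = 2y.
p(4) = −10, p'(4) = 8, so y(1) = 4 − (−10)/8 = 21/4.
p(21/4) = 25/16, p'(21/4) = 21/2, so y(2) = (21/4) − (25/16)/(21/2) = 857/168.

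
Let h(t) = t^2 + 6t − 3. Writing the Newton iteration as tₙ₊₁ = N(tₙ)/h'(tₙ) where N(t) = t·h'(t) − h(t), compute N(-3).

12

h'(t) = 2t + 6.
N(t) = t·h'(t) − h(t) = t·(2t + 6) − (t^2 + 6t − 3) = t^2 + 3.
N(-3) = 12.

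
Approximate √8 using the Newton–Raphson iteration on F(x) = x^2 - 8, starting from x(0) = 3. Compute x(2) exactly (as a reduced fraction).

F'(x) = 2x.
F(3) = 1, F'(3) = 6, so x(1) = 3 - 1/6 = 17/6.
F(17/6) = 1/36, F'(17/6) = 17/3, so x(2) = (17/6) - (1/36)/(17/3) = 577/204.

577/204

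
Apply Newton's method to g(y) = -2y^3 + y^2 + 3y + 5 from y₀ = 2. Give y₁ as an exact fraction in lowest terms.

g'(y) = -6y^2 + 2y + 3.
g(2) = -1, g'(2) = -17, so y₁ = 2 - (-1)/(-17) = 33/17.

33/17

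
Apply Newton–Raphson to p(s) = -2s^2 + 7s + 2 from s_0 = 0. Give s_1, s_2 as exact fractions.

s_1 = -2/7, s_2 = -106/399

p'(s) = -4s + 7.
p(0) = 2, p'(0) = 7, so s_1 = 0 - 2/7 = -2/7.
p(-2/7) = -8/49, p'(-2/7) = 57/7, so s_2 = (-2/7) - (-8/49)/(57/7) = -106/399.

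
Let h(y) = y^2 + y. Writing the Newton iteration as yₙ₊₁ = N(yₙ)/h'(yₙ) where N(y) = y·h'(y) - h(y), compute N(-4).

h'(y) = 2y + 1.
N(y) = y·h'(y) - h(y) = y·(2y + 1) - (y^2 + y) = y^2.
N(-4) = 16.

16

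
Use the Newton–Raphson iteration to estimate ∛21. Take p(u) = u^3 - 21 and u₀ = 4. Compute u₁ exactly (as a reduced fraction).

p'(u) = 3u^2.
p(4) = 43, p'(4) = 48, so u₁ = 4 - 43/48 = 149/48.

149/48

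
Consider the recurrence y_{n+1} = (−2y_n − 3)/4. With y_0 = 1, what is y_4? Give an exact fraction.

y_1 = (−2·1 − 3)/4 = −5/4.
y_2 = (−2·(−5/4) − 3)/4 = −1/8.
y_3 = (−2·(−1/8) − 3)/4 = −11/16.
y_4 = (−2·(−11/16) − 3)/4 = −13/32.

−13/32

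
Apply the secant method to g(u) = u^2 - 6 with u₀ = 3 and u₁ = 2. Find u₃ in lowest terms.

27/11

g(3) = 3, g(2) = -2. u₂ = 2 - (-2)·(2 - 3)/((-2) - 3) = 12/5.
g(2) = -2, g(12/5) = -6/25. u₃ = (12/5) - (-6/25)·((12/5) - 2)/((-6/25) - (-2)) = 27/11.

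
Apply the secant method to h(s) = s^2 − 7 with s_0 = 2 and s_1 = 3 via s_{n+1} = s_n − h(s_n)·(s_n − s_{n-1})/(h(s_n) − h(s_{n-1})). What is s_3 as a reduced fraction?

h(2) = −3, h(3) = 2. s_2 = 3 − 2·(3 − 2)/(2 − (−3)) = 13/5.
h(3) = 2, h(13/5) = −6/25. s_3 = (13/5) − (−6/25)·((13/5) − 3)/((−6/25) − 2) = 37/14.

37/14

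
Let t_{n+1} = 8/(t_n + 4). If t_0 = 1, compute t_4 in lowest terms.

19/13

t_1 = 8/(1 + 4) = 8/5.
t_2 = 8/(8/5 + 4) = 10/7.
t_3 = 8/(10/7 + 4) = 28/19.
t_4 = 8/(28/19 + 4) = 19/13.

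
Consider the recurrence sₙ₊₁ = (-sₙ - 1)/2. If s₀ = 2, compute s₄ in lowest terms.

-3/16

s₁ = (-2 - 1)/2 = -3/2.
s₂ = (-(-3/2) - 1)/2 = 1/4.
s₃ = (-(1/4) - 1)/2 = -5/8.
s₄ = (-(-5/8) - 1)/2 = -3/16.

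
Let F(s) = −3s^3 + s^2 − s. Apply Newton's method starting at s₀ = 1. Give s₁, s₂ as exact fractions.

s₁ = 5/8, s₂ = 25/76

F'(s) = −9s^2 + 2s − 1.
F(1) = −3, F'(1) = −8, so s₁ = 1 − (−3)/(−8) = 5/8.
F(5/8) = −495/512, F'(5/8) = −209/64, so s₂ = (5/8) − (−495/512)/(−209/64) = 25/76.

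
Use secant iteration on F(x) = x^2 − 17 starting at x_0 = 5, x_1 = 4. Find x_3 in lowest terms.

301/73

F(5) = 8, F(4) = −1. x_2 = 4 − (−1)·(4 − 5)/((−1) − 8) = 37/9.
F(4) = −1, F(37/9) = −8/81. x_3 = (37/9) − (−8/81)·((37/9) − 4)/((−8/81) − (−1)) = 301/73.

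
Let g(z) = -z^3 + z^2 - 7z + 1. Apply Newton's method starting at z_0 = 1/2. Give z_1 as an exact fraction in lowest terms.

4/27

g'(z) = -3z^2 + 2z - 7.
g(1/2) = -19/8, g'(1/2) = -27/4, so z_1 = (1/2) - (-19/8)/(-27/4) = 4/27.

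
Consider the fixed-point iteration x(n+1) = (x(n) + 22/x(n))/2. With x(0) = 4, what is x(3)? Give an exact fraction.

1016657/216752

x(1) = (4 + 22/4)/2 = 19/4.
x(2) = (19/4 + 22/(19/4))/2 = 713/152.
x(3) = (713/152 + 22/(713/152))/2 = 1016657/216752.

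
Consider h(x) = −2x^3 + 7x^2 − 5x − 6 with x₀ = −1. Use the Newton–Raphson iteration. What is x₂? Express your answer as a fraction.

h'(x) = −6x^2 + 14x − 5.
h(−1) = 8, h'(−1) = −25, so x₁ = (−1) − 8/(−25) = −17/25.
h(−17/25) = 19776/15625, h'(−17/25) = −10809/625, so x₂ = (−17/25) − (19776/15625)/(−10809/625) = −54659/90075.

−54659/90075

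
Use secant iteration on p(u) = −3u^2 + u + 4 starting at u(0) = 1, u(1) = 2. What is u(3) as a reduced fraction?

p(1) = 2, p(2) = −6. u(2) = 2 − (−6)·(2 − 1)/((−6) − 2) = 5/4.
p(2) = −6, p(5/4) = 9/16. u(3) = (5/4) − (9/16)·((5/4) − 2)/((9/16) − (−6)) = 46/35.

46/35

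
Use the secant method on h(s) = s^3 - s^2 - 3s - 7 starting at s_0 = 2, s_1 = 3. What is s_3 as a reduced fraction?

h(2) = -9, h(3) = 2. s_2 = 3 - 2·(3 - 2)/(2 - (-9)) = 31/11.
h(3) = 2, h(31/11) = -1350/1331. s_3 = (31/11) - (-1350/1331)·((31/11) - 3)/((-1350/1331) - 2) = 2888/1003.

2888/1003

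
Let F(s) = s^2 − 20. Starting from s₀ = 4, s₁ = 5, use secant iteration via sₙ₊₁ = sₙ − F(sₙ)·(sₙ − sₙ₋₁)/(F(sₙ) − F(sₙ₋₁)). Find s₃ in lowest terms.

76/17

F(4) = −4, F(5) = 5. s₂ = 5 − 5·(5 − 4)/(5 − (−4)) = 40/9.
F(5) = 5, F(40/9) = −20/81. s₃ = (40/9) − (−20/81)·((40/9) − 5)/((−20/81) − 5) = 76/17.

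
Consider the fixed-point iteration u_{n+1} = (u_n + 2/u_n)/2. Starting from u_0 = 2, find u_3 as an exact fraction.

577/408

u_1 = (2 + 2/2)/2 = 3/2.
u_2 = (3/2 + 2/(3/2))/2 = 17/12.
u_3 = (17/12 + 2/(17/12))/2 = 577/408.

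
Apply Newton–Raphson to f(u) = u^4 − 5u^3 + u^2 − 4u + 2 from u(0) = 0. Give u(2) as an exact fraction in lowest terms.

9/20

f'(u) = 4u^3 − 15u^2 + 2u − 4.
f(0) = 2, f'(0) = −4, so u(1) = 0 − 2/(−4) = 1/2.
f(1/2) = −5/16, f'(1/2) = −25/4, so u(2) = (1/2) − (−5/16)/(−25/4) = 9/20.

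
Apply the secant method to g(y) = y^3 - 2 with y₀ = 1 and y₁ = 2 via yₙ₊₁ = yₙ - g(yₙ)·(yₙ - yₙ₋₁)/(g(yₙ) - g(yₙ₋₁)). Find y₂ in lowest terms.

8/7

g(1) = -1, g(2) = 6. y₂ = 2 - 6·(2 - 1)/(6 - (-1)) = 8/7.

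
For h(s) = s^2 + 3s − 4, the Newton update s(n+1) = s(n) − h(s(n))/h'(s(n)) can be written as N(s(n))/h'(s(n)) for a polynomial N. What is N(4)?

h'(s) = 2s + 3.
N(s) = s·h'(s) − h(s) = s·(2s + 3) − (s^2 + 3s − 4) = s^2 + 4.
N(4) = 20.

20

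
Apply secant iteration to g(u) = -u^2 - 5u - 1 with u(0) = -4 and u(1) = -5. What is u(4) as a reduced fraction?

g(-4) = 3, g(-5) = -1. u(2) = (-5) - (-1)·((-5) - (-4))/((-1) - 3) = -19/4.
g(-5) = -1, g(-19/4) = 3/16. u(3) = (-19/4) - (3/16)·((-19/4) - (-5))/((3/16) - (-1)) = -91/19.
g(-19/4) = 3/16, g(-91/19) = 3/361. u(4) = (-91/19) - (3/361)·((-91/19) - (-19/4))/((3/361) - (3/16)) = -551/115.

-551/115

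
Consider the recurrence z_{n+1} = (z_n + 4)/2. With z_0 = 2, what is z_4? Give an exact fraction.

31/8

z_1 = (2 + 4)/2 = 3.
z_2 = (3 + 4)/2 = 7/2.
z_3 = ((7/2) + 4)/2 = 15/4.
z_4 = ((15/4) + 4)/2 = 31/8.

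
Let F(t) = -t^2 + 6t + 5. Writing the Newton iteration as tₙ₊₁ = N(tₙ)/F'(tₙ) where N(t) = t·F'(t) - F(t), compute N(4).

F'(t) = -2t + 6.
N(t) = t·F'(t) - F(t) = t·(-2t + 6) - (-t^2 + 6t + 5) = -t^2 - 5.
N(4) = -21.

-21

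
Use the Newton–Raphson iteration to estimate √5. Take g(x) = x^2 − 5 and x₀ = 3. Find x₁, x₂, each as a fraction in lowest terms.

x₁ = 7/3, x₂ = 47/21

g'(x) = 2x.
g(3) = 4, g'(3) = 6, so x₁ = 3 − 4/6 = 7/3.
g(7/3) = 4/9, g'(7/3) = 14/3, so x₂ = (7/3) − (4/9)/(14/3) = 47/21.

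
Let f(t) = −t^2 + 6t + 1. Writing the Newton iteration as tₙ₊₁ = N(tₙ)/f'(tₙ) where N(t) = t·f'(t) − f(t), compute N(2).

−5

f'(t) = −2t + 6.
N(t) = t·f'(t) − f(t) = t·(−2t + 6) − (−t^2 + 6t + 1) = −t^2 − 1.
N(2) = −5.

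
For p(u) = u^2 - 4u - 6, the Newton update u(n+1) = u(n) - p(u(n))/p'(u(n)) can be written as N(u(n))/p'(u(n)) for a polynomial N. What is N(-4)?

p'(u) = 2u - 4.
N(u) = u·p'(u) - p(u) = u·(2u - 4) - (u^2 - 4u - 6) = u^2 + 6.
N(-4) = 22.

22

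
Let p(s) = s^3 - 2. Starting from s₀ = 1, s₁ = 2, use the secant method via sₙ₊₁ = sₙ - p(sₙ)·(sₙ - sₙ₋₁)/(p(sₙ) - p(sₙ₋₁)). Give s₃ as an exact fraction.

75/62

p(1) = -1, p(2) = 6. s₂ = 2 - 6·(2 - 1)/(6 - (-1)) = 8/7.
p(2) = 6, p(8/7) = -174/343. s₃ = (8/7) - (-174/343)·((8/7) - 2)/((-174/343) - 6) = 75/62.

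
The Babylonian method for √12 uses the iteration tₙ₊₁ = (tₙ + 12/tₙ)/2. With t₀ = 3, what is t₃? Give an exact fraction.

t₁ = (3 + 12/3)/2 = 7/2.
t₂ = (7/2 + 12/(7/2))/2 = 97/28.
t₃ = (97/28 + 12/(97/28))/2 = 18817/5432.

18817/5432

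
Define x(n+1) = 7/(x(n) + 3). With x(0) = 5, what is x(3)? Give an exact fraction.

x(1) = 7/(5 + 3) = 7/8.
x(2) = 7/(7/8 + 3) = 56/31.
x(3) = 7/(56/31 + 3) = 217/149.

217/149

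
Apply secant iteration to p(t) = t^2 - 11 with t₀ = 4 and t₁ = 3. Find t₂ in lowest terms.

p(4) = 5, p(3) = -2. t₂ = 3 - (-2)·(3 - 4)/((-2) - 5) = 23/7.

23/7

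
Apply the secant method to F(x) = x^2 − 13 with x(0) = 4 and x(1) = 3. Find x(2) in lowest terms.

F(4) = 3, F(3) = −4. x(2) = 3 − (−4)·(3 − 4)/((−4) − 3) = 25/7.

25/7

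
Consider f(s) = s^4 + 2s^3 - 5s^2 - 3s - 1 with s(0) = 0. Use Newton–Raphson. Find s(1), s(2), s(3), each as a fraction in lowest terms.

f'(s) = 4s^3 + 6s^2 - 10s - 3.
f(0) = -1, f'(0) = -3, so s(1) = 0 - (-1)/(-3) = -1/3.
f(-1/3) = -50/81, f'(-1/3) = 23/27, so s(2) = (-1/3) - (-50/81)/(23/27) = 9/23.
f(9/23) = -782500/279841, f'(9/23) = -70017/12167, so s(3) = (9/23) - (-782500/279841)/(-70017/12167) = -152347/1610391.

s(1) = -1/3, s(2) = 9/23, s(3) = -152347/1610391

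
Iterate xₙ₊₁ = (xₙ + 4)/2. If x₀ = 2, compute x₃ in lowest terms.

15/4

x₁ = (2 + 4)/2 = 3.
x₂ = (3 + 4)/2 = 7/2.
x₃ = ((7/2) + 4)/2 = 15/4.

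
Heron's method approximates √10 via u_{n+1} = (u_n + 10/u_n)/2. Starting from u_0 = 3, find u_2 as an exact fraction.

721/228

u_1 = (3 + 10/3)/2 = 19/6.
u_2 = (19/6 + 10/(19/6))/2 = 721/228.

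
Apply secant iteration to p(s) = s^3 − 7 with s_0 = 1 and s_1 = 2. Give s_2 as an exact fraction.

13/7

p(1) = −6, p(2) = 1. s_2 = 2 − 1·(2 − 1)/(1 − (−6)) = 13/7.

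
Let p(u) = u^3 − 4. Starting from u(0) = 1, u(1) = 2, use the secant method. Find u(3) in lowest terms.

p(1) = −3, p(2) = 4. u(2) = 2 − 4·(2 − 1)/(4 − (−3)) = 10/7.
p(2) = 4, p(10/7) = −372/343. u(3) = (10/7) − (−372/343)·((10/7) − 2)/((−372/343) − 4) = 169/109.

169/109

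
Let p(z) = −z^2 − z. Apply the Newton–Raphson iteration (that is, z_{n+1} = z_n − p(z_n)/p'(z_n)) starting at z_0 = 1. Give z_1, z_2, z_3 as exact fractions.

p'(z) = −2z − 1.
p(1) = −2, p'(1) = −3, so z_1 = 1 − (−2)/(−3) = 1/3.
p(1/3) = −4/9, p'(1/3) = −5/3, so z_2 = (1/3) − (−4/9)/(−5/3) = 1/15.
p(1/15) = −16/225, p'(1/15) = −17/15, so z_3 = (1/15) − (−16/225)/(−17/15) = 1/255.

z_1 = 1/3, z_2 = 1/15, z_3 = 1/255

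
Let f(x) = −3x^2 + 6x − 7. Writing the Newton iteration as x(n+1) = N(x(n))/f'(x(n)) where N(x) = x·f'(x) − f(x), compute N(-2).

−5

f'(x) = −6x + 6.
N(x) = x·f'(x) − f(x) = x·(−6x + 6) − (−3x^2 + 6x − 7) = −3x^2 + 7.
N(-2) = −5.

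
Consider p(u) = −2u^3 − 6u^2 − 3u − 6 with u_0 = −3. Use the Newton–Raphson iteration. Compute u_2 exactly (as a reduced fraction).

−17258/6069

p'(u) = −6u^2 − 12u − 3.
p(−3) = 3, p'(−3) = −21, so u_1 = (−3) − 3/(−21) = −20/7.
p(−20/7) = 82/343, p'(−20/7) = −867/49, so u_2 = (−20/7) − (82/343)/(−867/49) = −17258/6069.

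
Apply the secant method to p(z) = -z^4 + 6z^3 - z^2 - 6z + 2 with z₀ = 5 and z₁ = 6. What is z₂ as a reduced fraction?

391/71

p(5) = 72, p(6) = -70. z₂ = 6 - (-70)·(6 - 5)/((-70) - 72) = 391/71.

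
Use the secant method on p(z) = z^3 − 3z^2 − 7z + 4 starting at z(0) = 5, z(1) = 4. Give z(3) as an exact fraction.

63436/14401

p(5) = 19, p(4) = −8. z(2) = 4 − (−8)·(4 − 5)/((−8) − 19) = 116/27.
p(4) = −8, p(116/27) = −42256/19683. z(3) = (116/27) − (−42256/19683)·((116/27) − 4)/((−42256/19683) − (−8)) = 63436/14401.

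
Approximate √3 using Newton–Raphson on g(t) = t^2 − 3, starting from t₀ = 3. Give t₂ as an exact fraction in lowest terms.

7/4

g'(t) = 2t.
g(3) = 6, g'(3) = 6, so t₁ = 3 − 6/6 = 2.
g(2) = 1, g'(2) = 4, so t₂ = 2 − 1/4 = 7/4.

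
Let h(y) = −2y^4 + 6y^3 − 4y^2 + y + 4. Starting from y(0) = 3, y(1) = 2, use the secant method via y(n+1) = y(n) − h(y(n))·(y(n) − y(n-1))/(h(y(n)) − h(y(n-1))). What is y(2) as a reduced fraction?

h(3) = −29, h(2) = 6. y(2) = 2 − 6·(2 − 3)/(6 − (−29)) = 76/35.

76/35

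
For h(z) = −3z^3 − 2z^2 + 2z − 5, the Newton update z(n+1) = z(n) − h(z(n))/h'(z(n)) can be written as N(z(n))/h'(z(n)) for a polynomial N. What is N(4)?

h'(z) = −9z^2 − 4z + 2.
N(z) = z·h'(z) − h(z) = z·(−9z^2 − 4z + 2) − (−3z^3 − 2z^2 + 2z − 5) = −6z^3 − 2z^2 + 5.
N(4) = −411.

−411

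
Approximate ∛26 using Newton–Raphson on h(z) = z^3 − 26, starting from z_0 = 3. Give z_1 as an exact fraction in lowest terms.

h'(z) = 3z^2.
h(3) = 1, h'(3) = 27, so z_1 = 3 − 1/27 = 80/27.

80/27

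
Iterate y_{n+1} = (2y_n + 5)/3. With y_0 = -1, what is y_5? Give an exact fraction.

341/81

y_1 = (2·(-1) + 5)/3 = 1.
y_2 = (2·1 + 5)/3 = 7/3.
y_3 = (2·(7/3) + 5)/3 = 29/9.
y_4 = (2·(29/9) + 5)/3 = 103/27.
y_5 = (2·(103/27) + 5)/3 = 341/81.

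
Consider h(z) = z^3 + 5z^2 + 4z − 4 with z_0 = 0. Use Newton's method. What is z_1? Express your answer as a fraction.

1

h'(z) = 3z^2 + 10z + 4.
h(0) = −4, h'(0) = 4, so z_1 = 0 − (−4)/4 = 1.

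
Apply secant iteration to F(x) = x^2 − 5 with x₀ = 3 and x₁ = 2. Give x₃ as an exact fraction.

47/21

F(3) = 4, F(2) = −1. x₂ = 2 − (−1)·(2 − 3)/((−1) − 4) = 11/5.
F(2) = −1, F(11/5) = −4/25. x₃ = (11/5) − (−4/25)·((11/5) − 2)/((−4/25) − (−1)) = 47/21.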